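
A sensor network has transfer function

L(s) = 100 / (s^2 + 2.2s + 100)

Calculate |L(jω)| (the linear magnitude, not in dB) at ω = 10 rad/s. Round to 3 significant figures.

At s = jω = j10:
quadratic: (j10)² + 2.2·j10 + 100 = 0 + j22 → |·| ≈ 22, ∠ ≈ 90.00°
|L| = 100 / 22 ≈ 4.5455

4.55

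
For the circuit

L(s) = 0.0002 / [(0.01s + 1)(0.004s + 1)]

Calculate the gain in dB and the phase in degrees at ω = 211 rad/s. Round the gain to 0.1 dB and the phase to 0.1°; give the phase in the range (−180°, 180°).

-83.7 dB, -104.8°

At ω = 211 rad/s:
pole (1 + j211·0.01) = 1 + j2.11 → |·| ≈ 2.335, ∠ ≈ 64.64°
pole (1 + j211·0.004) = 1 + j0.844 → |·| ≈ 1.3086, ∠ ≈ 40.16°
|L| = 0.0002 · 1 / (2.335 · 1.3086) ≈ 6.5454e-05
Gain = 20 log₁₀(6.5454e-05) ≈ -83.68 dB
∠L = (0°) − (64.64° + 40.16°) = -104.80°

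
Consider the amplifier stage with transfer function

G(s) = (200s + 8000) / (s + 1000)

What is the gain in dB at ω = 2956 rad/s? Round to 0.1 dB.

Substitute s = j2956:
Numerator: 200(j2956) + 8000 = 8000 + j591200
Denominator: (j2956) + 1000 = 1000 + j2956
|N| = √(8000² + 591200²) ≈ 5.9125e+05, ∠N ≈ 89.22°
|D| = √(1000² + 2956²) ≈ 3120.6, ∠D ≈ 71.31°
|G| = 5.9125e+05 / 3120.6 ≈ 189.47
Gain = 20 log₁₀(189.47) ≈ 45.55 dB

45.6 dB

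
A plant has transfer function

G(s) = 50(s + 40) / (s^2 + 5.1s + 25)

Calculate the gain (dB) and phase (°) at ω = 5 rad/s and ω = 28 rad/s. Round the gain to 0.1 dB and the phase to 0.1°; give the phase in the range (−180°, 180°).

ω = 5: 38.0 dB, -82.9°; ω = 28: 10.0 dB, -134.4°

At s = jω = j5:
zero (s+40): 40 + j5 → |·| = √(40²+5²) = √1625 ≈ 40.311, ∠ = arctan(5/40) ≈ 7.13°
quadratic: (j5)² + 5.1·j5 + 25 = 0 + j25.5 → |·| ≈ 25.5, ∠ ≈ 90.00°
|G| = 50 · 40.311 / 25.5 ≈ 79.041
Gain = 20 log₁₀(79.041) ≈ 37.96 dB
∠G = 7.13° − 90.00° = -82.87°

At s = jω = j28:
zero (s+40): 40 + j28 → |·| = √(40²+28²) = √2384 ≈ 48.826, ∠ = arctan(28/40) ≈ 34.99°
quadratic: (j28)² + 5.1·j28 + 25 = -759 + j142.8 → |·| ≈ 772.32, ∠ ≈ 169.34°
|G| = 50 · 48.826 / 772.32 ≈ 3.161
Gain = 20 log₁₀(3.161) ≈ 10.00 dB
∠G = 34.99° − 169.34° = -134.35°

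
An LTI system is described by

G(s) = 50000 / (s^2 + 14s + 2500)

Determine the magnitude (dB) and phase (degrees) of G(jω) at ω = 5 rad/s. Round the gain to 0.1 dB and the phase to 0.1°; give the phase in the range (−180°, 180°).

26.1 dB, -1.6°

At s = jω = j5:
quadratic: (j5)² + 14·j5 + 2500 = 2475 + j70 → |·| ≈ 2476, ∠ ≈ 1.62°
|G| = 50000 / 2476 ≈ 20.194
Gain = 20 log₁₀(20.194) ≈ 26.10 dB
∠G = 0.00° − 1.62° = -1.62°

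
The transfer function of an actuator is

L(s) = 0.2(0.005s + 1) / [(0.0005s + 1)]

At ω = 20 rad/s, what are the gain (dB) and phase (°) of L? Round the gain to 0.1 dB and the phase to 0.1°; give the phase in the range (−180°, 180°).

At ω = 20 rad/s:
zero (1 + j20·0.005) = 1 + j0.1 → |·| ≈ 1.005, ∠ ≈ 5.71°
pole (1 + j20·0.0005) = 1 + j0.01 → |·| ≈ 1, ∠ ≈ 0.57°
|L| = 0.2 · 1.005 / (1) ≈ 0.201
Gain = 20 log₁₀(0.201) ≈ -13.94 dB
∠L = (5.71°) − (0.57°) = 5.14°

-13.9 dB, 5.1°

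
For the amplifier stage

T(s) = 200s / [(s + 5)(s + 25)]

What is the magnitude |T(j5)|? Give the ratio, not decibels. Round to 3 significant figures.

At s = jω = j5:
zero at origin: s = j5 → |·| = 5, ∠ = 90.00°
pole (s+5): 5 + j5 → |·| = √(5²+5²) = √50 ≈ 7.0711, ∠ = arctan(5/5) ≈ 45.00°
pole (s+25): 25 + j5 → |·| = √(25²+5²) = √650 ≈ 25.495, ∠ = arctan(5/25) ≈ 11.31°
|T| = 200 · 5 / 180.28 ≈ 5.5469

5.55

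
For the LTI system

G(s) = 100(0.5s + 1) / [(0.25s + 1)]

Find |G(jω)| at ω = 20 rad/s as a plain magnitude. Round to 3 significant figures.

197

At ω = 20 rad/s:
zero (1 + j20·0.5) = 1 + j10 → |·| ≈ 10.05, ∠ ≈ 84.29°
pole (1 + j20·0.25) = 1 + j5 → |·| ≈ 5.099, ∠ ≈ 78.69°
|G| = 100 · 10.05 / (5.099) ≈ 197.1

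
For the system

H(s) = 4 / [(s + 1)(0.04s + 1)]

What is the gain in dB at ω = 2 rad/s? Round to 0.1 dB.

At ω = 2 rad/s:
pole (1 + j2·1) = 1 + j2 → |·| ≈ 2.2361, ∠ ≈ 63.43°
pole (1 + j2·0.04) = 1 + j0.08 → |·| ≈ 1.0032, ∠ ≈ 4.57°
|H| = 4 · 1 / (2.2361 · 1.0032) ≈ 1.7831
Gain = 20 log₁₀(1.7831) ≈ 5.02 dB

5.0 dB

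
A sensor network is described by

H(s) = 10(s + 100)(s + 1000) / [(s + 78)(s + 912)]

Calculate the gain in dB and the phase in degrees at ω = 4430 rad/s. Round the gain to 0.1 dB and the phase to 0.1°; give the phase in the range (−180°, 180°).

20.0 dB, -1.4°

At s = jω = j4430:
zero (s+100): 100 + j4430 → |·| = √(100²+4430²) = √19634900 ≈ 4431.1, ∠ = arctan(4430/100) ≈ 88.71°
zero (s+1000): 1000 + j4430 → |·| = √(1000²+4430²) = √20624900 ≈ 4541.5, ∠ = arctan(4430/1000) ≈ 77.28°
pole (s+78): 78 + j4430 → |·| = √(78²+4430²) = √19630984 ≈ 4430.7, ∠ = arctan(4430/78) ≈ 88.99°
pole (s+912): 912 + j4430 → |·| = √(912²+4430²) = √20456644 ≈ 4522.9, ∠ = arctan(4430/912) ≈ 78.37°
|H| = 10 · 2.0124e+07 / 2.004e+07 ≈ 10.042
Gain = 20 log₁₀(10.042) ≈ 20.04 dB
∠H = 165.99° − 167.36° = -1.37°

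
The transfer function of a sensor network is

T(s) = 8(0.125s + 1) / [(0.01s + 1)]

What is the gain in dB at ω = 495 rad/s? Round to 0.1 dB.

39.8 dB

At ω = 495 rad/s:
zero (1 + j495·0.125) = 1 + j61.875 → |·| ≈ 61.883, ∠ ≈ 89.07°
pole (1 + j495·0.01) = 1 + j4.95 → |·| ≈ 5.05, ∠ ≈ 78.58°
|T| = 8 · 61.883 / (5.05) ≈ 98.032
Gain = 20 log₁₀(98.032) ≈ 39.83 dB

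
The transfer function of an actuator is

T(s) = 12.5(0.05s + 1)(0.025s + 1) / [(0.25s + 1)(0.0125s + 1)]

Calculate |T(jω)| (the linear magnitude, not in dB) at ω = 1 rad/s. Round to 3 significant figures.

At ω = 1 rad/s:
zero (1 + j1·0.05) = 1 + j0.05 → |·| ≈ 1.0012, ∠ ≈ 2.86°
zero (1 + j1·0.025) = 1 + j0.025 → |·| ≈ 1.0003, ∠ ≈ 1.43°
pole (1 + j1·0.25) = 1 + j0.25 → |·| ≈ 1.0308, ∠ ≈ 14.04°
pole (1 + j1·0.0125) = 1 + j0.0125 → |·| ≈ 1.0001, ∠ ≈ 0.72°
|T| = 12.5 · 1.0012 · 1.0003 / (1.0308 · 1.0001) ≈ 12.143

12.1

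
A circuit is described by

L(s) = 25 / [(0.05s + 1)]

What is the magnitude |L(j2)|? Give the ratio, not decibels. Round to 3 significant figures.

24.9

At ω = 2 rad/s:
pole (1 + j2·0.05) = 1 + j0.1 → |·| ≈ 1.005, ∠ ≈ 5.71°
|L| = 25 · 1 / (1.005) ≈ 24.876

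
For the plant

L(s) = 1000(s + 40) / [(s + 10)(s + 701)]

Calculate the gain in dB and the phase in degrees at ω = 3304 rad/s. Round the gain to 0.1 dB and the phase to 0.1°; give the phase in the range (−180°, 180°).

-10.6 dB, -78.5°

At s = jω = j3304:
zero (s+40): 40 + j3304 → |·| = √(40²+3304²) = √10918016 ≈ 3304.2, ∠ = arctan(3304/40) ≈ 89.31°
pole (s+10): 10 + j3304 → |·| = √(10²+3304²) = √10916516 ≈ 3304, ∠ = arctan(3304/10) ≈ 89.83°
pole (s+701): 701 + j3304 → |·| = √(701²+3304²) = √11407817 ≈ 3377.5, ∠ = arctan(3304/701) ≈ 78.02°
|L| = 1000 · 3304.2 / 1.1159e+07 ≈ 0.2961
Gain = 20 log₁₀(0.2961) ≈ -10.57 dB
∠L = 89.31° − 167.85° = -78.54°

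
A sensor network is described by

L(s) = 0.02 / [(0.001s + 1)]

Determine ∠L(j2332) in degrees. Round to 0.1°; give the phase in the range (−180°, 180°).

-66.8°

At ω = 2332 rad/s:
pole (1 + j2332·0.001) = 1 + j2.332 → |·| ≈ 2.5374, ∠ ≈ 66.79°
∠L = (0°) − (66.79°) = -66.79°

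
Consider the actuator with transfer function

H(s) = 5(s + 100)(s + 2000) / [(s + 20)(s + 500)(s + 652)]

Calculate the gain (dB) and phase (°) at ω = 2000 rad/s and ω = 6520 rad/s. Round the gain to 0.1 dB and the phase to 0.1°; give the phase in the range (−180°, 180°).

ω = 2000: -49.7 dB, -105.2°; ω = 6520: -62.0 dB, -97.7°

At s = jω = j2000:
zero (s+100): 100 + j2000 → |·| = √(100²+2000²) = √4010000 ≈ 2002.5, ∠ = arctan(2000/100) ≈ 87.14°
zero (s+2000): 2000 + j2000 → |·| = √(2000²+2000²) = √8000000 ≈ 2828.4, ∠ = arctan(2000/2000) ≈ 45.00°
pole (s+20): 20 + j2000 → |·| = √(20²+2000²) = √4000400 ≈ 2000.1, ∠ = arctan(2000/20) ≈ 89.43°
pole (s+500): 500 + j2000 → |·| = √(500²+2000²) = √4250000 ≈ 2061.6, ∠ = arctan(2000/500) ≈ 75.96°
pole (s+652): 652 + j2000 → |·| = √(652²+2000²) = √4425104 ≈ 2103.6, ∠ = arctan(2000/652) ≈ 71.94°
|H| = 5 · 5.6639e+06 / 8.674e+09 ≈ 0.0032649
Gain = 20 log₁₀(0.0032649) ≈ -49.72 dB
∠H = 132.14° − 237.33° = -105.19°

At s = jω = j6520:
zero (s+100): 100 + j6520 → |·| = √(100²+6520²) = √42520400 ≈ 6520.8, ∠ = arctan(6520/100) ≈ 89.12°
zero (s+2000): 2000 + j6520 → |·| = √(2000²+6520²) = √46510400 ≈ 6819.9, ∠ = arctan(6520/2000) ≈ 72.95°
pole (s+20): 20 + j6520 → |·| = √(20²+6520²) = √42510800 ≈ 6520, ∠ = arctan(6520/20) ≈ 89.82°
pole (s+500): 500 + j6520 → |·| = √(500²+6520²) = √42760400 ≈ 6539.1, ∠ = arctan(6520/500) ≈ 85.61°
pole (s+652): 652 + j6520 → |·| = √(652²+6520²) = √42935504 ≈ 6552.5, ∠ = arctan(6520/652) ≈ 84.29°
|H| = 5 · 4.4471e+07 / 2.7937e+11 ≈ 0.00079592
Gain = 20 log₁₀(0.00079592) ≈ -61.98 dB
∠H = 162.07° − 259.72° = -97.65°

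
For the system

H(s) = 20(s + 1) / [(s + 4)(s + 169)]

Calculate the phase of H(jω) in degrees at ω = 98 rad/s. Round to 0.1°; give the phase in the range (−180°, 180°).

At s = jω = j98:
zero (s+1): 1 + j98 → |·| = √(1²+98²) = √9605 ≈ 98.005, ∠ = arctan(98/1) ≈ 89.42°
pole (s+4): 4 + j98 → |·| = √(4²+98²) = √9620 ≈ 98.082, ∠ = arctan(98/4) ≈ 87.66°
pole (s+169): 169 + j98 → |·| = √(169²+98²) = √38165 ≈ 195.36, ∠ = arctan(98/169) ≈ 30.11°
∠H = 89.42° − 117.77° = -28.35°

-28.4°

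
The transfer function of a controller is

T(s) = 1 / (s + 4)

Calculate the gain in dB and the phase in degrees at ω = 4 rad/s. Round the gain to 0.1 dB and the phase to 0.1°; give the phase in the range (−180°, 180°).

-15.1 dB, -45.0°

Substitute s = j4:
Numerator: 1 = 1 + j0
Denominator: (j4) + 4 = 4 + j4
|N| = √(1² + 0²) ≈ 1, ∠N ≈ 0.00°
|D| = √(4² + 4²) ≈ 5.6569, ∠D ≈ 45.00°
|T| = 1 / 5.6569 ≈ 0.17678
Gain = 20 log₁₀(0.17678) ≈ -15.05 dB
∠T = 0.00° − 45.00° = -45.00°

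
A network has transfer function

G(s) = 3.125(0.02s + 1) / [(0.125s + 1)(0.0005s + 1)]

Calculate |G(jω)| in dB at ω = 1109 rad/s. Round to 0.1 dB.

-7.2 dB

At ω = 1109 rad/s:
zero (1 + j1109·0.02) = 1 + j22.18 → |·| ≈ 22.203, ∠ ≈ 87.42°
pole (1 + j1109·0.125) = 1 + j138.625 → |·| ≈ 138.63, ∠ ≈ 89.59°
pole (1 + j1109·0.0005) = 1 + j0.5545 → |·| ≈ 1.1434, ∠ ≈ 29.01°
|G| = 3.125 · 22.203 / (138.63 · 1.1434) ≈ 0.43773
Gain = 20 log₁₀(0.43773) ≈ -7.18 dB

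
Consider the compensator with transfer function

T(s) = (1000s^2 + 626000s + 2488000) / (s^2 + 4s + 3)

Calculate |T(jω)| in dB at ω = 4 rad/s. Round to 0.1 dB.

104.6 dB

Substitute s = j4:
Numerator: 1000(j4)^2 + 626000(j4) + 2488000 = 2472000 + j2504000
Denominator: (j4)^2 + 4(j4) + 3 = -13 + j16
|N| = √(2472000² + 2504000²) ≈ 3.5186e+06, ∠N ≈ 45.37°
|D| = √(13² + 16²) ≈ 20.616, ∠D ≈ 129.09°
|T| = 3.5186e+06 / 20.616 ≈ 1.7067e+05
Gain = 20 log₁₀(1.7067e+05) ≈ 104.64 dB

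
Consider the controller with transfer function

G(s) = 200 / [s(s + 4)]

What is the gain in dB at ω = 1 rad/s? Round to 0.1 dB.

33.7 dB

At s = jω = j1:
pole (s+4): 4 + j1 → |·| = √(4²+1²) = √17 ≈ 4.1231, ∠ = arctan(1/4) ≈ 14.04°
pole at origin: |s| = 1, ∠ = 90.00° (in denominator)
|G| = 200 / 4.1231 ≈ 48.507
Gain = 20 log₁₀(48.507) ≈ 33.72 dB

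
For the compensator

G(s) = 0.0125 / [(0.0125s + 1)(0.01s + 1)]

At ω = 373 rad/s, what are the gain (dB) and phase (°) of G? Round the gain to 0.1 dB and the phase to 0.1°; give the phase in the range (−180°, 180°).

At ω = 373 rad/s:
pole (1 + j373·0.0125) = 1 + j4.6625 → |·| ≈ 4.7685, ∠ ≈ 77.89°
pole (1 + j373·0.01) = 1 + j3.73 → |·| ≈ 3.8617, ∠ ≈ 74.99°
|G| = 0.0125 · 1 / (4.7685 · 3.8617) ≈ 0.00067881
Gain = 20 log₁₀(0.00067881) ≈ -63.37 dB
∠G = (0°) − (77.89° + 74.99°) = -152.88°

-63.4 dB, -152.9°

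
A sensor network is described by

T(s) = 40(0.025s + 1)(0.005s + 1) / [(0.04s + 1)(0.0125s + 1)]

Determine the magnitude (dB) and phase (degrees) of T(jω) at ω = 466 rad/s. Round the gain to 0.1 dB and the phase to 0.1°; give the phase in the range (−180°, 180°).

20.6 dB, -15.3°

At ω = 466 rad/s:
zero (1 + j466·0.025) = 1 + j11.65 → |·| ≈ 11.693, ∠ ≈ 85.09°
zero (1 + j466·0.005) = 1 + j2.33 → |·| ≈ 2.5355, ∠ ≈ 66.77°
pole (1 + j466·0.04) = 1 + j18.64 → |·| ≈ 18.667, ∠ ≈ 86.93°
pole (1 + j466·0.0125) = 1 + j5.825 → |·| ≈ 5.9102, ∠ ≈ 80.26°
|T| = 40 · 11.693 · 2.5355 / (18.667 · 5.9102) ≈ 10.749
Gain = 20 log₁₀(10.749) ≈ 20.63 dB
∠T = (85.09° + 66.77°) − (86.93° + 80.26°) = -15.33°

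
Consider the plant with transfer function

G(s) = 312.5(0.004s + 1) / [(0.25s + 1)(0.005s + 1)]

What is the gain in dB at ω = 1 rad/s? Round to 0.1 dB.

49.6 dB

At ω = 1 rad/s:
zero (1 + j1·0.004) = 1 + j0.004 → |·| ≈ 1, ∠ ≈ 0.23°
pole (1 + j1·0.25) = 1 + j0.25 → |·| ≈ 1.0308, ∠ ≈ 14.04°
pole (1 + j1·0.005) = 1 + j0.005 → |·| ≈ 1, ∠ ≈ 0.29°
|G| = 312.5 · 1 / (1.0308 · 1) ≈ 303.16
Gain = 20 log₁₀(303.16) ≈ 49.63 dB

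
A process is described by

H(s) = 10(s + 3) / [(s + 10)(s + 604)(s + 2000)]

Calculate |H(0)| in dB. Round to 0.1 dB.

-112.1 dB

H(0) = 10·3 / (10·604·2000) ≈ 2.4834e-06
20 log₁₀(2.4834e-06) ≈ -112.10 dB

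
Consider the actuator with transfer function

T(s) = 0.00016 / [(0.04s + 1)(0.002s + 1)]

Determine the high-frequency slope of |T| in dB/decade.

-40 dB/decade

Each pole contributes −20 dB/decade at high frequency; each zero contributes +20 dB/decade.
Net: 0 zero(s) − 2 pole(s) → -40 dB/decade.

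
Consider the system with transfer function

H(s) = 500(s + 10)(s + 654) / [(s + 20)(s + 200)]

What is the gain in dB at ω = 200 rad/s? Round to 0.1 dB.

At s = jω = j200:
zero (s+10): 10 + j200 → |·| = √(10²+200²) = √40100 ≈ 200.25, ∠ = arctan(200/10) ≈ 87.14°
zero (s+654): 654 + j200 → |·| = √(654²+200²) = √467716 ≈ 683.9, ∠ = arctan(200/654) ≈ 17.00°
pole (s+20): 20 + j200 → |·| = √(20²+200²) = √40400 ≈ 201, ∠ = arctan(200/20) ≈ 84.29°
pole (s+200): 200 + j200 → |·| = √(200²+200²) = √80000 ≈ 282.84, ∠ = arctan(200/200) ≈ 45.00°
|H| = 500 · 1.3695e+05 / 56851 ≈ 1204.5
Gain = 20 log₁₀(1204.5) ≈ 61.62 dB

61.6 dB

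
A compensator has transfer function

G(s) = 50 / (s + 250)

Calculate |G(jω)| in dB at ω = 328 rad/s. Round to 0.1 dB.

-18.3 dB

At s = jω = j328:
pole (s+250): 250 + j328 → |·| = √(250²+328²) = √170084 ≈ 412.41, ∠ = arctan(328/250) ≈ 52.69°
|G| = 50 / 412.41 ≈ 0.12124
Gain = 20 log₁₀(0.12124) ≈ -18.33 dB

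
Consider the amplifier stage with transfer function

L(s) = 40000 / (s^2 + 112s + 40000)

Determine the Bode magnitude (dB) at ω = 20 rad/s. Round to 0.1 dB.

0.1 dB

At s = jω = j20:
quadratic: (j20)² + 112·j20 + 40000 = 39600 + j2240 → |·| ≈ 39663, ∠ ≈ 3.24°
|L| = 40000 / 39663 ≈ 1.0085
Gain = 20 log₁₀(1.0085) ≈ 0.07 dB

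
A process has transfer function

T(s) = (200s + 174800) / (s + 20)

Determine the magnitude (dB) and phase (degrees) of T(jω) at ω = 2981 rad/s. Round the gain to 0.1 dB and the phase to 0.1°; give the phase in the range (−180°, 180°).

46.4 dB, -16.0°

Substitute s = j2981:
Numerator: 200(j2981) + 174800 = 174800 + j596200
Denominator: (j2981) + 20 = 20 + j2981
|N| = √(174800² + 596200²) ≈ 6.213e+05, ∠N ≈ 73.66°
|D| = √(20² + 2981²) ≈ 2981.1, ∠D ≈ 89.62°
|T| = 6.213e+05 / 2981.1 ≈ 208.41
Gain = 20 log₁₀(208.41) ≈ 46.38 dB
∠T = 73.66° − 89.62° = -15.96°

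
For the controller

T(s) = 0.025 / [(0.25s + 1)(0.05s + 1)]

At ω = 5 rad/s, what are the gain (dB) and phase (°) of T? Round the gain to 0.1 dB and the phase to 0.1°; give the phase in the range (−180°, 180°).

At ω = 5 rad/s:
pole (1 + j5·0.25) = 1 + j1.25 → |·| ≈ 1.6008, ∠ ≈ 51.34°
pole (1 + j5·0.05) = 1 + j0.25 → |·| ≈ 1.0308, ∠ ≈ 14.04°
|T| = 0.025 · 1 / (1.6008 · 1.0308) ≈ 0.015151
Gain = 20 log₁₀(0.015151) ≈ -36.39 dB
∠T = (0°) − (51.34° + 14.04°) = -65.38°

-36.4 dB, -65.4°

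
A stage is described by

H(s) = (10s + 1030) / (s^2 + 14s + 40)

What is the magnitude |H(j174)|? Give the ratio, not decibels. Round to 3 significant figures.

0.0667

Substitute s = j174:
Numerator: 10(j174) + 1030 = 1030 + j1740
Denominator: (j174)^2 + 14(j174) + 40 = -30236 + j2436
|N| = √(1030² + 1740²) ≈ 2022, ∠N ≈ 59.38°
|D| = √(30236² + 2436²) ≈ 30334, ∠D ≈ 175.39°
|H| = 2022 / 30334 ≈ 0.066658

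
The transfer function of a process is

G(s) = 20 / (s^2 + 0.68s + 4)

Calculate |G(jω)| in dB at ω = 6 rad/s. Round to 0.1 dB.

At s = jω = j6:
quadratic: (j6)² + 0.68·j6 + 4 = -32 + j4.08 → |·| ≈ 32.259, ∠ ≈ 172.73°
|G| = 20 / 32.259 ≈ 0.61998
Gain = 20 log₁₀(0.61998) ≈ -4.15 dB

-4.2 dB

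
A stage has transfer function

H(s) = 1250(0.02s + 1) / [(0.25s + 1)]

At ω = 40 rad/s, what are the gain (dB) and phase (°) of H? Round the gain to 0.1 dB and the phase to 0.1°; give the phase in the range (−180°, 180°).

44.0 dB, -45.6°

At ω = 40 rad/s:
zero (1 + j40·0.02) = 1 + j0.8 → |·| ≈ 1.2806, ∠ ≈ 38.66°
pole (1 + j40·0.25) = 1 + j10 → |·| ≈ 10.05, ∠ ≈ 84.29°
|H| = 1250 · 1.2806 / (10.05) ≈ 159.28
Gain = 20 log₁₀(159.28) ≈ 44.04 dB
∠H = (38.66°) − (84.29°) = -45.63°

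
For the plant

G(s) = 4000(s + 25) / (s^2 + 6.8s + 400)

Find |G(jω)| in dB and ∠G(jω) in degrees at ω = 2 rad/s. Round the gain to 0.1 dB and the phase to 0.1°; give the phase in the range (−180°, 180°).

48.1 dB, 2.6°

At s = jω = j2:
zero (s+25): 25 + j2 → |·| = √(25²+2²) = √629 ≈ 25.08, ∠ = arctan(2/25) ≈ 4.57°
quadratic: (j2)² + 6.8·j2 + 400 = 396 + j13.6 → |·| ≈ 396.23, ∠ ≈ 1.97°
|G| = 4000 · 25.08 / 396.23 ≈ 253.19
Gain = 20 log₁₀(253.19) ≈ 48.07 dB
∠G = 4.57° − 1.97° = 2.60°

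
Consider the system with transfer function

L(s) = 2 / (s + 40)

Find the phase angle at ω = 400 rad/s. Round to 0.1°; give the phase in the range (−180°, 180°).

-84.3°

At s = jω = j400:
pole (s+40): 40 + j400 → |·| = √(40²+400²) = √161600 ≈ 402, ∠ = arctan(400/40) ≈ 84.29°
∠L = 0.00° − 84.29° = -84.29°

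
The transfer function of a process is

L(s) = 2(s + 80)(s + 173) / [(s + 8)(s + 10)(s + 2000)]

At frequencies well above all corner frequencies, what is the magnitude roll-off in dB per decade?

Each pole contributes −20 dB/decade at high frequency; each zero contributes +20 dB/decade.
Net: 2 zero(s) − 3 pole(s) → -20 dB/decade.

-20 dB/decade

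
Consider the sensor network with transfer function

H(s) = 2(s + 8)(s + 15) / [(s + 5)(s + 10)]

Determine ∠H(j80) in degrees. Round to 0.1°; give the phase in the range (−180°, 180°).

At s = jω = j80:
zero (s+8): 8 + j80 → |·| = √(8²+80²) = √6464 ≈ 80.399, ∠ = arctan(80/8) ≈ 84.29°
zero (s+15): 15 + j80 → |·| = √(15²+80²) = √6625 ≈ 81.394, ∠ = arctan(80/15) ≈ 79.38°
pole (s+5): 5 + j80 → |·| = √(5²+80²) = √6425 ≈ 80.156, ∠ = arctan(80/5) ≈ 86.42°
pole (s+10): 10 + j80 → |·| = √(10²+80²) = √6500 ≈ 80.623, ∠ = arctan(80/10) ≈ 82.87°
∠H = 163.67° − 169.29° = -5.62°

-5.6°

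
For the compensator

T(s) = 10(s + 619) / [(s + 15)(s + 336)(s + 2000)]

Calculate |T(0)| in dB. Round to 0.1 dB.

T(0) = 10·619 / (15·336·2000) ≈ 0.00061409
20 log₁₀(0.00061409) ≈ -64.24 dB

-64.2 dB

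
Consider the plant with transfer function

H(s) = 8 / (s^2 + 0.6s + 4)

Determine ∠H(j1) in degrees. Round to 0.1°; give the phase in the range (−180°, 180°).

-11.3°

At s = jω = j1:
quadratic: (j1)² + 0.6·j1 + 4 = 3 + j0.6 → |·| ≈ 3.0594, ∠ ≈ 11.31°
∠H = 0.00° − 11.31° = -11.31°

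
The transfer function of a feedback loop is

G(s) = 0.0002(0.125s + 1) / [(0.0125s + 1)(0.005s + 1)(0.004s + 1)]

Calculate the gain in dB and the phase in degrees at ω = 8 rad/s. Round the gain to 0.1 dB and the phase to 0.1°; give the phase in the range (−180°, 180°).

-71.0 dB, 35.2°

At ω = 8 rad/s:
zero (1 + j8·0.125) = 1 + j1 → |·| ≈ 1.4142, ∠ ≈ 45.00°
pole (1 + j8·0.0125) = 1 + j0.1 → |·| ≈ 1.005, ∠ ≈ 5.71°
pole (1 + j8·0.005) = 1 + j0.04 → |·| ≈ 1.0008, ∠ ≈ 2.29°
pole (1 + j8·0.004) = 1 + j0.032 → |·| ≈ 1.0005, ∠ ≈ 1.83°
|G| = 0.0002 · 1.4142 / (1.005 · 1.0008 · 1.0005) ≈ 0.00028107
Gain = 20 log₁₀(0.00028107) ≈ -71.02 dB
∠G = (45.00°) − (5.71° + 2.29° + 1.83°) = 35.17°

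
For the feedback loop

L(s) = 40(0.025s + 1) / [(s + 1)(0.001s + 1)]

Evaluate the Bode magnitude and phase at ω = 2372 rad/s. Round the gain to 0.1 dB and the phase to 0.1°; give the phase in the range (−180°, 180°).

At ω = 2372 rad/s:
zero (1 + j2372·0.025) = 1 + j59.3 → |·| ≈ 59.308, ∠ ≈ 89.03°
pole (1 + j2372·1) = 1 + j2372 → |·| ≈ 2372, ∠ ≈ 89.98°
pole (1 + j2372·0.001) = 1 + j2.372 → |·| ≈ 2.5742, ∠ ≈ 67.14°
|L| = 40 · 59.308 / (2372 · 2.5742) ≈ 0.38852
Gain = 20 log₁₀(0.38852) ≈ -8.21 dB
∠L = (89.03°) − (89.98° + 67.14°) = -68.09°

-8.2 dB, -68.1°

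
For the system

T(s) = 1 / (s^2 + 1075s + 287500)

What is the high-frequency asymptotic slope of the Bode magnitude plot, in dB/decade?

Each pole contributes −20 dB/decade at high frequency; each zero contributes +20 dB/decade.
Net: 0 zero(s) − 2 pole(s) → -40 dB/decade.

-40 dB/decade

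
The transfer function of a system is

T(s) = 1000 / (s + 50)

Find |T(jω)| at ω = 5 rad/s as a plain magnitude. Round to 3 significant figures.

At s = jω = j5:
pole (s+50): 50 + j5 → |·| = √(50²+5²) = √2525 ≈ 50.249, ∠ = arctan(5/50) ≈ 5.71°
|T| = 1000 / 50.249 ≈ 19.901

19.9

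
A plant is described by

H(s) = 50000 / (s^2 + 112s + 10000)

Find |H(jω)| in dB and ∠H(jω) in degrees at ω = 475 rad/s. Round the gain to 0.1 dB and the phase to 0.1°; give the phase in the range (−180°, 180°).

At s = jω = j475:
quadratic: (j475)² + 112·j475 + 10000 = -215625 + j53200 → |·| ≈ 2.2209e+05, ∠ ≈ 166.14°
|H| = 50000 / 2.2209e+05 ≈ 0.22513
Gain = 20 log₁₀(0.22513) ≈ -12.95 dB
∠H = 0.00° − 166.14° = -166.14°

-13.0 dB, -166.1°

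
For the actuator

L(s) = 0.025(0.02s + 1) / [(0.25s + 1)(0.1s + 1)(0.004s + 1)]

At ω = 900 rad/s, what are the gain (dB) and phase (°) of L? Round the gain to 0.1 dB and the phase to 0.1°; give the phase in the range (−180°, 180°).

-104.5 dB, -166.8°

At ω = 900 rad/s:
zero (1 + j900·0.02) = 1 + j18 → |·| ≈ 18.028, ∠ ≈ 86.82°
pole (1 + j900·0.25) = 1 + j225 → |·| ≈ 225, ∠ ≈ 89.75°
pole (1 + j900·0.1) = 1 + j90 → |·| ≈ 90.006, ∠ ≈ 89.36°
pole (1 + j900·0.004) = 1 + j3.6 → |·| ≈ 3.7363, ∠ ≈ 74.48°
|L| = 0.025 · 18.028 / (225 · 90.006 · 3.7363) ≈ 5.9565e-06
Gain = 20 log₁₀(5.9565e-06) ≈ -104.50 dB
∠L = (86.82°) − (89.75° + 89.36° + 74.48°) = -166.77°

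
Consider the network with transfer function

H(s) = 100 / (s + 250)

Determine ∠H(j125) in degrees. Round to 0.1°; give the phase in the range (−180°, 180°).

-26.6°

Substitute s = j125:
Numerator: 100 = 100 + j0
Denominator: (j125) + 250 = 250 + j125
|N| = √(100² + 0²) ≈ 100, ∠N ≈ 0.00°
|D| = √(250² + 125²) ≈ 279.51, ∠D ≈ 26.57°
∠H = 0.00° − 26.57° = -26.57°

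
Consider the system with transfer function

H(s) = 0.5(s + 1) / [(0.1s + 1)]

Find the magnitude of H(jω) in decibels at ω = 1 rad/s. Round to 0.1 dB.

-3.1 dB

At ω = 1 rad/s:
zero (1 + j1·1) = 1 + j1 → |·| ≈ 1.4142, ∠ ≈ 45.00°
pole (1 + j1·0.1) = 1 + j0.1 → |·| ≈ 1.005, ∠ ≈ 5.71°
|H| = 0.5 · 1.4142 / (1.005) ≈ 0.70358
Gain = 20 log₁₀(0.70358) ≈ -3.05 dB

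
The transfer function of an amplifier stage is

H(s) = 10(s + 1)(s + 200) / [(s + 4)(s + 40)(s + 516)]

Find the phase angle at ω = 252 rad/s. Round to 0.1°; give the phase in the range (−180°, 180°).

-54.8°

At s = jω = j252:
zero (s+1): 1 + j252 → |·| = √(1²+252²) = √63505 ≈ 252, ∠ = arctan(252/1) ≈ 89.77°
zero (s+200): 200 + j252 → |·| = √(200²+252²) = √103504 ≈ 321.72, ∠ = arctan(252/200) ≈ 51.56°
pole (s+4): 4 + j252 → |·| = √(4²+252²) = √63520 ≈ 252.03, ∠ = arctan(252/4) ≈ 89.09°
pole (s+40): 40 + j252 → |·| = √(40²+252²) = √65104 ≈ 255.15, ∠ = arctan(252/40) ≈ 80.98°
pole (s+516): 516 + j252 → |·| = √(516²+252²) = √329760 ≈ 574.25, ∠ = arctan(252/516) ≈ 26.03°
∠H = 141.33° − 196.10° = -54.77°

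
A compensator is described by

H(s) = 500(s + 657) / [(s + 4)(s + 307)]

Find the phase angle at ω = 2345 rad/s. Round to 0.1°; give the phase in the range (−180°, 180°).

At s = jω = j2345:
zero (s+657): 657 + j2345 → |·| = √(657²+2345²) = √5930674 ≈ 2435.3, ∠ = arctan(2345/657) ≈ 74.35°
pole (s+4): 4 + j2345 → |·| = √(4²+2345²) = √5499041 ≈ 2345, ∠ = arctan(2345/4) ≈ 89.90°
pole (s+307): 307 + j2345 → |·| = √(307²+2345²) = √5593274 ≈ 2365, ∠ = arctan(2345/307) ≈ 82.54°
∠H = 74.35° − 172.44° = -98.09°

-98.1°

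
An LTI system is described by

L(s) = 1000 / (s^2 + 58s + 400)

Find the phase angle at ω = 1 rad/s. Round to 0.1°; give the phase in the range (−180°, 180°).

-8.3°

Substitute s = j1:
Numerator: 1000 = 1000 + j0
Denominator: (j1)^2 + 58(j1) + 400 = 399 + j58
|N| = √(1000² + 0²) ≈ 1000, ∠N ≈ 0.00°
|D| = √(399² + 58²) ≈ 403.19, ∠D ≈ 8.27°
∠L = 0.00° − 8.27° = -8.27°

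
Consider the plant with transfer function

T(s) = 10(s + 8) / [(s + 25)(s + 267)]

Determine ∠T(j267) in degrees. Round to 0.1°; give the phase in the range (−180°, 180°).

At s = jω = j267:
zero (s+8): 8 + j267 → |·| = √(8²+267²) = √71353 ≈ 267.12, ∠ = arctan(267/8) ≈ 88.28°
pole (s+25): 25 + j267 → |·| = √(25²+267²) = √71914 ≈ 268.17, ∠ = arctan(267/25) ≈ 84.65°
pole (s+267): 267 + j267 → |·| = √(267²+267²) = √142578 ≈ 377.6, ∠ = arctan(267/267) ≈ 45.00°
∠T = 88.28° − 129.65° = -41.37°

-41.4°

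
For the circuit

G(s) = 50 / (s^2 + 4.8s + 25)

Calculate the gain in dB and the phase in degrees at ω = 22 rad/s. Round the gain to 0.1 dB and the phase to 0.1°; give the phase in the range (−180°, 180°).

At s = jω = j22:
quadratic: (j22)² + 4.8·j22 + 25 = -459 + j105.6 → |·| ≈ 470.99, ∠ ≈ 167.04°
|G| = 50 / 470.99 ≈ 0.10616
Gain = 20 log₁₀(0.10616) ≈ -19.48 dB
∠G = 0.00° − 167.04° = -167.04°

-19.5 dB, -167.0°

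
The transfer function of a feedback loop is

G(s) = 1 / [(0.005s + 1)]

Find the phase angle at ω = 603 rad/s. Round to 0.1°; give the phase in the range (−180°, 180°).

At ω = 603 rad/s:
pole (1 + j603·0.005) = 1 + j3.015 → |·| ≈ 3.1765, ∠ ≈ 71.65°
∠G = (0°) − (71.65°) = -71.65°

-71.7°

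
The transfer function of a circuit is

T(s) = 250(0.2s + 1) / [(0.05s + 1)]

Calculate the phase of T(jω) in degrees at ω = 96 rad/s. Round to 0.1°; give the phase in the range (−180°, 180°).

At ω = 96 rad/s:
zero (1 + j96·0.2) = 1 + j19.2 → |·| ≈ 19.226, ∠ ≈ 87.02°
pole (1 + j96·0.05) = 1 + j4.8 → |·| ≈ 4.9031, ∠ ≈ 78.23°
∠T = (87.02°) − (78.23°) = 8.79°

8.8°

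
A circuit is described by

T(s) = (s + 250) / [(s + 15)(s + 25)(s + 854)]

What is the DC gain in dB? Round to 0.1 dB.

T(0) = 1·250 / (15·25·854) ≈ 0.00078064
20 log₁₀(0.00078064) ≈ -62.15 dB

-62.2 dB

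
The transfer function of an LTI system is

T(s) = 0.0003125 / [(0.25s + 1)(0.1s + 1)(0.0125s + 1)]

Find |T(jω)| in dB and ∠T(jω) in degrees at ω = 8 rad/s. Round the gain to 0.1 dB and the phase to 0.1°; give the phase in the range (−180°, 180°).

-79.3 dB, -107.8°

At ω = 8 rad/s:
pole (1 + j8·0.25) = 1 + j2 → |·| ≈ 2.2361, ∠ ≈ 63.43°
pole (1 + j8·0.1) = 1 + j0.8 → |·| ≈ 1.2806, ∠ ≈ 38.66°
pole (1 + j8·0.0125) = 1 + j0.1 → |·| ≈ 1.005, ∠ ≈ 5.71°
|T| = 0.0003125 · 1 / (2.2361 · 1.2806 · 1.005) ≈ 0.00010859
Gain = 20 log₁₀(0.00010859) ≈ -79.28 dB
∠T = (0°) − (63.43° + 38.66° + 5.71°) = -107.80°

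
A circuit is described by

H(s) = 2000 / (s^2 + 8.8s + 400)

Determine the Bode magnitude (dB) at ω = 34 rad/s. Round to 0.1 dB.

7.8 dB

At s = jω = j34:
quadratic: (j34)² + 8.8·j34 + 400 = -756 + j299.2 → |·| ≈ 813.05, ∠ ≈ 158.41°
|H| = 2000 / 813.05 ≈ 2.4599
Gain = 20 log₁₀(2.4599) ≈ 7.82 dB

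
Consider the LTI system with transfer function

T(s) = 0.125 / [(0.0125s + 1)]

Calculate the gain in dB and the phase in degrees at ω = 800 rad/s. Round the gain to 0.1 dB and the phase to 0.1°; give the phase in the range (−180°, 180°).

At ω = 800 rad/s:
pole (1 + j800·0.0125) = 1 + j10 → |·| ≈ 10.05, ∠ ≈ 84.29°
|T| = 0.125 · 1 / (10.05) ≈ 0.012438
Gain = 20 log₁₀(0.012438) ≈ -38.10 dB
∠T = (0°) − (84.29°) = -84.29°

-38.1 dB, -84.3°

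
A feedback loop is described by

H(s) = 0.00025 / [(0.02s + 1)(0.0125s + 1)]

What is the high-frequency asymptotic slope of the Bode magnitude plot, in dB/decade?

Each pole contributes −20 dB/decade at high frequency; each zero contributes +20 dB/decade.
Net: 0 zero(s) − 2 pole(s) → -40 dB/decade.

-40 dB/decade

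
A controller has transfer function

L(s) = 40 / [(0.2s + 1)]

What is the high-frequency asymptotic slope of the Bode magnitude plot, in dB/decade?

Each pole contributes −20 dB/decade at high frequency; each zero contributes +20 dB/decade.
Net: 0 zero(s) − 1 pole(s) → -20 dB/decade.

-20 dB/decade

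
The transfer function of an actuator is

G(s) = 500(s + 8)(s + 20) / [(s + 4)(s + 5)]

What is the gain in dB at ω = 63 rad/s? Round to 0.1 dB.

At s = jω = j63:
zero (s+8): 8 + j63 → |·| = √(8²+63²) = √4033 ≈ 63.506, ∠ = arctan(63/8) ≈ 82.76°
zero (s+20): 20 + j63 → |·| = √(20²+63²) = √4369 ≈ 66.098, ∠ = arctan(63/20) ≈ 72.39°
pole (s+4): 4 + j63 → |·| = √(4²+63²) = √3985 ≈ 63.127, ∠ = arctan(63/4) ≈ 86.37°
pole (s+5): 5 + j63 → |·| = √(5²+63²) = √3994 ≈ 63.198, ∠ = arctan(63/5) ≈ 85.46°
|G| = 500 · 4197.6 / 3989.5 ≈ 526.08
Gain = 20 log₁₀(526.08) ≈ 54.42 dB

54.4 dB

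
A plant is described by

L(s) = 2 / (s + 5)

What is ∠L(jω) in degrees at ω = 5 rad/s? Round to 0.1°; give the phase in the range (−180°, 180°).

-45.0°

At s = jω = j5:
pole (s+5): 5 + j5 → |·| = √(5²+5²) = √50 ≈ 7.0711, ∠ = arctan(5/5) ≈ 45.00°
∠L = 0.00° − 45.00° = -45.00°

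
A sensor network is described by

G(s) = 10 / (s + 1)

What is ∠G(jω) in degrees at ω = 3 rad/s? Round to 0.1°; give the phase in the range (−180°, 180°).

Substitute s = j3:
Numerator: 10 = 10 + j0
Denominator: (j3) + 1 = 1 + j3
|N| = √(10² + 0²) ≈ 10, ∠N ≈ 0.00°
|D| = √(1² + 3²) ≈ 3.1623, ∠D ≈ 71.57°
∠G = 0.00° − 71.57° = -71.57°

-71.6°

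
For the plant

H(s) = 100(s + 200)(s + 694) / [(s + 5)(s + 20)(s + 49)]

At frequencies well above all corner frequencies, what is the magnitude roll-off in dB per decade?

-20 dB/decade

Each pole contributes −20 dB/decade at high frequency; each zero contributes +20 dB/decade.
Net: 2 zero(s) − 3 pole(s) → -20 dB/decade.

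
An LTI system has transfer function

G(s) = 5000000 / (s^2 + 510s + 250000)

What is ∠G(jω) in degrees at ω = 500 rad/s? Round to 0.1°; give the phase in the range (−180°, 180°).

-90.0°

At s = jω = j500:
quadratic: (j500)² + 510·j500 + 250000 = 0 + j255000 → |·| ≈ 2.55e+05, ∠ ≈ 90.00°
∠G = 0.00° − 90.00° = -90.00°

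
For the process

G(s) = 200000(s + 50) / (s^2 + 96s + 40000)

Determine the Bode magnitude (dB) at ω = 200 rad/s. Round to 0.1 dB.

66.6 dB

At s = jω = j200:
zero (s+50): 50 + j200 → |·| = √(50²+200²) = √42500 ≈ 206.16, ∠ = arctan(200/50) ≈ 75.96°
quadratic: (j200)² + 96·j200 + 40000 = 0 + j19200 → |·| ≈ 19200, ∠ ≈ 90.00°
|G| = 200000 · 206.16 / 19200 ≈ 2147.5
Gain = 20 log₁₀(2147.5) ≈ 66.64 dB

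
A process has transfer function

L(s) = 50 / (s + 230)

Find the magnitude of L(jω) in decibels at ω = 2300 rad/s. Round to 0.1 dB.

-33.3 dB

Substitute s = j2300:
Numerator: 50 = 50 + j0
Denominator: (j2300) + 230 = 230 + j2300
|N| = √(50² + 0²) ≈ 50, ∠N ≈ 0.00°
|D| = √(230² + 2300²) ≈ 2311.5, ∠D ≈ 84.29°
|L| = 50 / 2311.5 ≈ 0.021631
Gain = 20 log₁₀(0.021631) ≈ -33.30 dB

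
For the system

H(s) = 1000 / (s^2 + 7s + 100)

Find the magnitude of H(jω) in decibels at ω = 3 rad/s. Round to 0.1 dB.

At s = jω = j3:
quadratic: (j3)² + 7·j3 + 100 = 91 + j21 → |·| ≈ 93.392, ∠ ≈ 12.99°
|H| = 1000 / 93.392 ≈ 10.708
Gain = 20 log₁₀(10.708) ≈ 20.59 dB

20.6 dB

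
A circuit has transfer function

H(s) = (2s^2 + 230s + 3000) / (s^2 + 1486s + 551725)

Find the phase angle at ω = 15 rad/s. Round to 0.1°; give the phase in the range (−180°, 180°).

51.2°

Substitute s = j15:
Numerator: 2(j15)^2 + 230(j15) + 3000 = 2550 + j3450
Denominator: (j15)^2 + 1486(j15) + 551725 = 551500 + j22290
|N| = √(2550² + 3450²) ≈ 4290.1, ∠N ≈ 53.53°
|D| = √(551500² + 22290²) ≈ 5.5195e+05, ∠D ≈ 2.31°
∠H = 53.53° − 2.31° = 51.22°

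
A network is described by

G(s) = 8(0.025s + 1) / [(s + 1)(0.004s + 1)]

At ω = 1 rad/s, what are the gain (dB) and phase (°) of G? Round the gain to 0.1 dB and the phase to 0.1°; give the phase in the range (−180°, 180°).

At ω = 1 rad/s:
zero (1 + j1·0.025) = 1 + j0.025 → |·| ≈ 1.0003, ∠ ≈ 1.43°
pole (1 + j1·1) = 1 + j1 → |·| ≈ 1.4142, ∠ ≈ 45.00°
pole (1 + j1·0.004) = 1 + j0.004 → |·| ≈ 1, ∠ ≈ 0.23°
|G| = 8 · 1.0003 / (1.4142 · 1) ≈ 5.6586
Gain = 20 log₁₀(5.6586) ≈ 15.05 dB
∠G = (1.43°) − (45.00° + 0.23°) = -43.80°

15.1 dB, -43.8°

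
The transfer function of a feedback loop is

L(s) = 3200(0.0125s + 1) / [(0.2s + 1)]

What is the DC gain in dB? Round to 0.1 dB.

70.1 dB

L(0) = 3200 · 1 / 1 = 3200
20 log₁₀(3200) ≈ 70.10 dB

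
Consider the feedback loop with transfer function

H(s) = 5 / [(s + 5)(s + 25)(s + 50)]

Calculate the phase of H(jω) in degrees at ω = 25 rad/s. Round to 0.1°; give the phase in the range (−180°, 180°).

-150.3°

At s = jω = j25:
pole (s+5): 5 + j25 → |·| = √(5²+25²) = √650 ≈ 25.495, ∠ = arctan(25/5) ≈ 78.69°
pole (s+25): 25 + j25 → |·| = √(25²+25²) = √1250 ≈ 35.355, ∠ = arctan(25/25) ≈ 45.00°
pole (s+50): 50 + j25 → |·| = √(50²+25²) = √3125 ≈ 55.902, ∠ = arctan(25/50) ≈ 26.57°
∠H = 0.00° − 150.26° = -150.26°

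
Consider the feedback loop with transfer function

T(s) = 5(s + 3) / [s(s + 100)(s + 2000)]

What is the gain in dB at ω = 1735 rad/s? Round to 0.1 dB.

At s = jω = j1735:
zero (s+3): 3 + j1735 → |·| = √(3²+1735²) = √3010234 ≈ 1735, ∠ = arctan(1735/3) ≈ 89.90°
pole (s+100): 100 + j1735 → |·| = √(100²+1735²) = √3020225 ≈ 1737.9, ∠ = arctan(1735/100) ≈ 86.70°
pole (s+2000): 2000 + j1735 → |·| = √(2000²+1735²) = √7010225 ≈ 2647.7, ∠ = arctan(1735/2000) ≈ 40.94°
pole at origin: |s| = 1735, ∠ = 90.00° (in denominator)
|T| = 5 · 1735 / 7.9835e+09 ≈ 1.0866e-06
Gain = 20 log₁₀(1.0866e-06) ≈ -119.28 dB

-119.3 dB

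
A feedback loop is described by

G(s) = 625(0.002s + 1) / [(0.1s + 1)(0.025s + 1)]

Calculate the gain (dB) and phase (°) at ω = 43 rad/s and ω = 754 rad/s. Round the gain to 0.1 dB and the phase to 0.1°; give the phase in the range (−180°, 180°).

ω = 43: 39.7 dB, -119.1°; ω = 754: -2.0 dB, -119.8°

At ω = 43 rad/s:
zero (1 + j43·0.002) = 1 + j0.086 → |·| ≈ 1.0037, ∠ ≈ 4.92°
pole (1 + j43·0.1) = 1 + j4.3 → |·| ≈ 4.4147, ∠ ≈ 76.91°
pole (1 + j43·0.025) = 1 + j1.075 → |·| ≈ 1.4682, ∠ ≈ 47.07°
|G| = 625 · 1.0037 / (4.4147 · 1.4682) ≈ 96.783
Gain = 20 log₁₀(96.783) ≈ 39.72 dB
∠G = (4.92°) − (76.91° + 47.07°) = -119.06°

At ω = 754 rad/s:
zero (1 + j754·0.002) = 1 + j1.508 → |·| ≈ 1.8094, ∠ ≈ 56.45°
pole (1 + j754·0.1) = 1 + j75.4 → |·| ≈ 75.407, ∠ ≈ 89.24°
pole (1 + j754·0.025) = 1 + j18.85 → |·| ≈ 18.877, ∠ ≈ 86.96°
|G| = 625 · 1.8094 / (75.407 · 18.877) ≈ 0.79446
Gain = 20 log₁₀(0.79446) ≈ -2.00 dB
∠G = (56.45°) − (89.24° + 86.96°) = -119.75°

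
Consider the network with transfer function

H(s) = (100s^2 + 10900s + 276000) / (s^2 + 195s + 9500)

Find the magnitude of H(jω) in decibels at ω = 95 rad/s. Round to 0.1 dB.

36.3 dB

Substitute s = j95:
Numerator: 100(j95)^2 + 10900(j95) + 276000 = -626500 + j1035500
Denominator: (j95)^2 + 195(j95) + 9500 = 475 + j18525
|N| = √(626500² + 1035500²) ≈ 1.2103e+06, ∠N ≈ 121.17°
|D| = √(475² + 18525²) ≈ 18531, ∠D ≈ 88.53°
|H| = 1.2103e+06 / 18531 ≈ 65.312
Gain = 20 log₁₀(65.312) ≈ 36.30 dB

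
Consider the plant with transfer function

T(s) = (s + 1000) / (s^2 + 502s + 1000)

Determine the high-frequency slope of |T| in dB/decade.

Each pole contributes −20 dB/decade at high frequency; each zero contributes +20 dB/decade.
Net: 1 zero(s) − 2 pole(s) → -20 dB/decade.

-20 dB/decade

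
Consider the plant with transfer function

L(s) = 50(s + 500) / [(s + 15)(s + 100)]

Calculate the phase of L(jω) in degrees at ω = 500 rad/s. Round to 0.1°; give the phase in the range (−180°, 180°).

At s = jω = j500:
zero (s+500): 500 + j500 → |·| = √(500²+500²) = √500000 ≈ 707.11, ∠ = arctan(500/500) ≈ 45.00°
pole (s+15): 15 + j500 → |·| = √(15²+500²) = √250225 ≈ 500.22, ∠ = arctan(500/15) ≈ 88.28°
pole (s+100): 100 + j500 → |·| = √(100²+500²) = √260000 ≈ 509.9, ∠ = arctan(500/100) ≈ 78.69°
∠L = 45.00° − 166.97° = -121.97°

-122.0°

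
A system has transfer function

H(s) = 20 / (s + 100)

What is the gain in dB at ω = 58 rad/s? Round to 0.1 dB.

Substitute s = j58:
Numerator: 20 = 20 + j0
Denominator: (j58) + 100 = 100 + j58
|N| = √(20² + 0²) ≈ 20, ∠N ≈ 0.00°
|D| = √(100² + 58²) ≈ 115.6, ∠D ≈ 30.11°
|H| = 20 / 115.6 ≈ 0.17301
Gain = 20 log₁₀(0.17301) ≈ -15.24 dB

-15.2 dB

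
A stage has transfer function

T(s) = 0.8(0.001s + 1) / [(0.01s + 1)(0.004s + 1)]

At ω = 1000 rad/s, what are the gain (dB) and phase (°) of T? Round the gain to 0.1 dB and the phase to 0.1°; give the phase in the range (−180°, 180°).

-31.3 dB, -115.3°

At ω = 1000 rad/s:
zero (1 + j1000·0.001) = 1 + j1 → |·| ≈ 1.4142, ∠ ≈ 45.00°
pole (1 + j1000·0.01) = 1 + j10 → |·| ≈ 10.05, ∠ ≈ 84.29°
pole (1 + j1000·0.004) = 1 + j4 → |·| ≈ 4.1231, ∠ ≈ 75.96°
|T| = 0.8 · 1.4142 / (10.05 · 4.1231) ≈ 0.027303
Gain = 20 log₁₀(0.027303) ≈ -31.28 dB
∠T = (45.00°) − (84.29° + 75.96°) = -115.25°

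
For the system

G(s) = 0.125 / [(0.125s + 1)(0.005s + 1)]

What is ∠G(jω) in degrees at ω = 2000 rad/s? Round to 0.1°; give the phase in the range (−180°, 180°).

-174.1°

At ω = 2000 rad/s:
pole (1 + j2000·0.125) = 1 + j250 → |·| ≈ 250, ∠ ≈ 89.77°
pole (1 + j2000·0.005) = 1 + j10 → |·| ≈ 10.05, ∠ ≈ 84.29°
∠G = (0°) − (89.77° + 84.29°) = -174.06°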